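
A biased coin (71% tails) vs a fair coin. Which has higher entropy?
Fair coin

The fair coin is uniform (p=0.5), maximizing binary entropy at 1 bit. The biased coin has H(0.71) ≈ 0.869 bits — its outcome is more predictable, so its entropy is lower.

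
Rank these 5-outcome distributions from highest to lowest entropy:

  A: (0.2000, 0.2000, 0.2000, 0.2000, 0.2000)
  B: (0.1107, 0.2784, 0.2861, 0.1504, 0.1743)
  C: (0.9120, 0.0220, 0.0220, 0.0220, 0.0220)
A > B > C

Key insight: Entropy is maximized by uniform distributions and minimized by concentrated distributions.

- Uniform distributions have maximum entropy log₂(5) = 2.3219 bits
- The more "peaked" or concentrated a distribution, the lower its entropy

Entropies:
  H(A) = 2.3219 bits
  H(B) = 2.2320 bits
  H(C) = 0.6058 bits

Ranking: A > B > C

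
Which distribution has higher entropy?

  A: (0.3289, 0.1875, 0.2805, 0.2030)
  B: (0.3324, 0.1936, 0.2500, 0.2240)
B

Both distributions are close to uniform, making this a harder comparison.

H(A) = 1.9619 bits
H(B) = 1.9703 bits

The distribution closer to uniform has higher entropy.
Answer: B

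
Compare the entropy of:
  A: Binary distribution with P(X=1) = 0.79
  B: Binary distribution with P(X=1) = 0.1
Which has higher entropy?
A

For binary distributions, entropy is maximized at p=0.5 and decreases as p moves toward 0 or 1.

H(A) = H(0.79) = 0.7415 bits
H(B) = H(0.1) = 0.4690 bits

Distribution A (p=0.79) is closer to uniform (p=0.5), so it has higher entropy.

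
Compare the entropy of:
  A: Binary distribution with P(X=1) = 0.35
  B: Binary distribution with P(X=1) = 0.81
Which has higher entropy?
A

For binary distributions, entropy is maximized at p=0.5 and decreases as p moves toward 0 or 1.

H(A) = H(0.35) = 0.9341 bits
H(B) = H(0.81) = 0.7015 bits

Distribution A (p=0.35) is closer to uniform (p=0.5), so it has higher entropy.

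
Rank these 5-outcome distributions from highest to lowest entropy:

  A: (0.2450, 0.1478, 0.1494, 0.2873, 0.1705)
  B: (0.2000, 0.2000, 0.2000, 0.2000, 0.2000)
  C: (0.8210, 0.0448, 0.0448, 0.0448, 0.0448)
B > A > C

Key insight: Entropy is maximized by uniform distributions and minimized by concentrated distributions.

- Uniform distributions have maximum entropy log₂(5) = 2.3219 bits
- The more "peaked" or concentrated a distribution, the lower its entropy

Entropies:
  H(A) = 2.2667 bits
  H(B) = 2.3219 bits
  H(C) = 1.0359 bits

Ranking: B > A > C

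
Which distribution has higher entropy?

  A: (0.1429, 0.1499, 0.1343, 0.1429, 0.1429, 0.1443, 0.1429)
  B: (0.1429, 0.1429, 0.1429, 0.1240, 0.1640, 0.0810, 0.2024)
A

Both distributions are close to uniform, making this a harder comparison.

H(A) = 2.8067 bits
H(B) = 2.7645 bits

The distribution closer to uniform has higher entropy.
Answer: A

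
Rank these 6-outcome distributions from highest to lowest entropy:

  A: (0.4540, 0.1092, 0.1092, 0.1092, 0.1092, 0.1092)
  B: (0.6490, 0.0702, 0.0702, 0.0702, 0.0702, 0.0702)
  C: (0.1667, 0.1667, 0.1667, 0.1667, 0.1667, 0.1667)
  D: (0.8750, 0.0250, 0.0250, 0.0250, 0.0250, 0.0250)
C > A > B > D

Key insight: Entropy is maximized by uniform distributions and minimized by concentrated distributions.

Entropies:
  H(A) = 2.2617 bits
  H(B) = 1.7500 bits
  H(C) = 2.5850 bits
  H(D) = 0.8338 bits

Ranking: C > A > B > D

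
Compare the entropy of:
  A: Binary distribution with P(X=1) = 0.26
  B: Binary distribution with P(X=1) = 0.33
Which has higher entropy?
B

For binary distributions, entropy is maximized at p=0.5 and decreases as p moves toward 0 or 1.

H(A) = H(0.26) = 0.8267 bits
H(B) = H(0.33) = 0.9149 bits

Distribution B (p=0.33) is closer to uniform (p=0.5), so it has higher entropy.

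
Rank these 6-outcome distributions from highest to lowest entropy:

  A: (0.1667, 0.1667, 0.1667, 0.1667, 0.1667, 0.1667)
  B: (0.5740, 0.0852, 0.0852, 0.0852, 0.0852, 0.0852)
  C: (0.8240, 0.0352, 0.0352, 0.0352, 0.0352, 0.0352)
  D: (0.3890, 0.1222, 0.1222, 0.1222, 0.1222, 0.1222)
A > D > B > C

Key insight: Entropy is maximized by uniform distributions and minimized by concentrated distributions.

Entropies:
  H(A) = 2.5850 bits
  H(B) = 1.9733 bits
  H(C) = 1.0799 bits
  H(D) = 2.3828 bits

Ranking: A > D > B > C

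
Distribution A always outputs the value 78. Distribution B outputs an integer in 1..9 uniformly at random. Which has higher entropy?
B

A is deterministic, so H(A) = 0. B is uniform over 9 outcomes, so H(B) = log₂(9) = 3.170 bits. Any distribution with genuine randomness has higher entropy than a deterministic one.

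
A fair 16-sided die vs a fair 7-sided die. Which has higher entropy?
16-sided die

Both are uniform distributions; for uniform over n outcomes, H = log₂(n). H(16-sided) = log₂(16) = 4.000 bits and H(7-sided) = log₂(7) = 2.807 bits. More outcomes in a uniform distribution means higher entropy.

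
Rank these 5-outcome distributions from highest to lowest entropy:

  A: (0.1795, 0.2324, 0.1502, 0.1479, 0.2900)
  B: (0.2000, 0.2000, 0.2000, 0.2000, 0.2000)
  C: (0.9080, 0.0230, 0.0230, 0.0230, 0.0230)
B > A > C

Key insight: Entropy is maximized by uniform distributions and minimized by concentrated distributions.

- Uniform distributions have maximum entropy log₂(5) = 2.3219 bits
- The more "peaked" or concentrated a distribution, the lower its entropy

Entropies:
  H(A) = 2.2706 bits
  H(B) = 2.3219 bits
  H(C) = 0.6271 bits

Ranking: B > A > C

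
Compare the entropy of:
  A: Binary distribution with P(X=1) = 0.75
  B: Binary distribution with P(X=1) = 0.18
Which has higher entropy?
A

For binary distributions, entropy is maximized at p=0.5 and decreases as p moves toward 0 or 1.

H(A) = H(0.75) = 0.8113 bits
H(B) = H(0.18) = 0.6801 bits

Distribution A (p=0.75) is closer to uniform (p=0.5), so it has higher entropy.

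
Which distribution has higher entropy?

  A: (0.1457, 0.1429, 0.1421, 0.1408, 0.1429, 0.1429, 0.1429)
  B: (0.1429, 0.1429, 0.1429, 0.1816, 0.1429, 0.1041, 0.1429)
A

Both distributions are close to uniform, making this a harder comparison.

H(A) = 2.8073 bits
H(B) = 2.7920 bits

The distribution closer to uniform has higher entropy.
Answer: A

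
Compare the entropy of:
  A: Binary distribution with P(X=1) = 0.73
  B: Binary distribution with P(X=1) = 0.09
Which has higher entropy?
A

For binary distributions, entropy is maximized at p=0.5 and decreases as p moves toward 0 or 1.

H(A) = H(0.73) = 0.8415 bits
H(B) = H(0.09) = 0.4365 bits

Distribution A (p=0.73) is closer to uniform (p=0.5), so it has higher entropy.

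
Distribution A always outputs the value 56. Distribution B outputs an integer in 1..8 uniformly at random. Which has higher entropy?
B

A is deterministic, so H(A) = 0. B is uniform over 8 outcomes, so H(B) = log₂(8) = 3.000 bits. Any distribution with genuine randomness has higher entropy than a deterministic one.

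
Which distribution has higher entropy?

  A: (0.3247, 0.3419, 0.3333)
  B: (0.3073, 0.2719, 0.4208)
A

Both distributions are close to uniform, making this a harder comparison.

H(A) = 1.5846 bits
H(B) = 1.5595 bits

The distribution closer to uniform has higher entropy.
Answer: A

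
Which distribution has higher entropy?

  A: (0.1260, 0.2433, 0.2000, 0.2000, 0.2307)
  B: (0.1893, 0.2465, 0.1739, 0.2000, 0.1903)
B

Both distributions are close to uniform, making this a harder comparison.

H(A) = 2.2896 bits
H(B) = 2.3113 bits

The distribution closer to uniform has higher entropy.
Answer: B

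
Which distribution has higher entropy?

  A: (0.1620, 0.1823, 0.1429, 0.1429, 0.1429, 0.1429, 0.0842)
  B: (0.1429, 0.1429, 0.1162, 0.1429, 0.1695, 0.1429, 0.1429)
B

Both distributions are close to uniform, making this a harder comparison.

H(A) = 2.7779 bits
H(B) = 2.8001 bits

The distribution closer to uniform has higher entropy.
Answer: B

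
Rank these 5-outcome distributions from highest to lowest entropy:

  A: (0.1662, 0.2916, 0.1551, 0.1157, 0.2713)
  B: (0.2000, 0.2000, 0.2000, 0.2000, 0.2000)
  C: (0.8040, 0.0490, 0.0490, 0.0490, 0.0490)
B > A > C

Key insight: Entropy is maximized by uniform distributions and minimized by concentrated distributions.

- Uniform distributions have maximum entropy log₂(5) = 2.3219 bits
- The more "peaked" or concentrated a distribution, the lower its entropy

Entropies:
  H(A) = 2.2364 bits
  H(B) = 2.3219 bits
  H(C) = 1.1059 bits

Ranking: B > A > C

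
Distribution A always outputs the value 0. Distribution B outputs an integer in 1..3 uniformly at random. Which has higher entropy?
B

A is deterministic, so H(A) = 0. B is uniform over 3 outcomes, so H(B) = log₂(3) = 1.585 bits. Any distribution with genuine randomness has higher entropy than a deterministic one.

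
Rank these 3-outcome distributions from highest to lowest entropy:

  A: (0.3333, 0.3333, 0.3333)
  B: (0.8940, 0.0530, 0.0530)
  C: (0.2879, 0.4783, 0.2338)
A > C > B

Key insight: Entropy is maximized by uniform distributions and minimized by concentrated distributions.

- Uniform distributions have maximum entropy log₂(3) = 1.5850 bits
- The more "peaked" or concentrated a distribution, the lower its entropy

Entropies:
  H(A) = 1.5850 bits
  H(B) = 0.5937 bits
  H(C) = 1.5163 bits

Ranking: A > C > B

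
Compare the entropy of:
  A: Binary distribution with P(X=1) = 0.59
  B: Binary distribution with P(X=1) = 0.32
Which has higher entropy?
A

For binary distributions, entropy is maximized at p=0.5 and decreases as p moves toward 0 or 1.

H(A) = H(0.59) = 0.9765 bits
H(B) = H(0.32) = 0.9044 bits

Distribution A (p=0.59) is closer to uniform (p=0.5), so it has higher entropy.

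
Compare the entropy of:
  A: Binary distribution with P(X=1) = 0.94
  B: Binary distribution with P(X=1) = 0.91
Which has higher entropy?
B

For binary distributions, entropy is maximized at p=0.5 and decreases as p moves toward 0 or 1.

H(A) = H(0.94) = 0.3274 bits
H(B) = H(0.91) = 0.4365 bits

Distribution B (p=0.91) is closer to uniform (p=0.5), so it has higher entropy.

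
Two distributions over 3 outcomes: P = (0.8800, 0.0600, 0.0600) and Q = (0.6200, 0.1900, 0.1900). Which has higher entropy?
Q

P is highly concentrated on one outcome (88%), making it nearly deterministic. Q spreads its mass more evenly (max 62%). The more spread-out distribution has higher entropy: H(P) ≈ 0.649 bits, H(Q) ≈ 1.338 bits.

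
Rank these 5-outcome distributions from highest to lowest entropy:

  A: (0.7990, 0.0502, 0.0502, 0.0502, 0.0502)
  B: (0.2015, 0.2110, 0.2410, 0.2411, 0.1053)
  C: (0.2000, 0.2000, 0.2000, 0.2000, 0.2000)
C > B > A

Key insight: Entropy is maximized by uniform distributions and minimized by concentrated distributions.

- Uniform distributions have maximum entropy log₂(5) = 2.3219 bits
- The more "peaked" or concentrated a distribution, the lower its entropy

Entropies:
  H(A) = 1.1259 bits
  H(B) = 2.2709 bits
  H(C) = 2.3219 bits

Ranking: C > B > A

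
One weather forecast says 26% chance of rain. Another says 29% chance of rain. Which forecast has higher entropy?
29% forecast

Treat each forecast as a Bernoulli distribution. Binary entropy is maximized at p=0.5 and falls off symmetrically toward 0 or 1. The 29% forecast is closer to 50%, so it is more uncertain. H(26%) ≈ 0.827 bits, H(29%) ≈ 0.869 bits.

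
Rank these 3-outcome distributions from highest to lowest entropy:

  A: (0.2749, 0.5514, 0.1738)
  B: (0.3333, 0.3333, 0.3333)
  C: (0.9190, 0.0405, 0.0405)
B > A > C

Key insight: Entropy is maximized by uniform distributions and minimized by concentrated distributions.

- Uniform distributions have maximum entropy log₂(3) = 1.5850 bits
- The more "peaked" or concentrated a distribution, the lower its entropy

Entropies:
  H(A) = 1.4245 bits
  H(B) = 1.5850 bits
  H(C) = 0.4867 bits

Ranking: B > A > C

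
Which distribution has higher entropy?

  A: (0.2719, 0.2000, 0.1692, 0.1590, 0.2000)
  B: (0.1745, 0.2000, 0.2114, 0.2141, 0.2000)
B

Both distributions are close to uniform, making this a harder comparison.

H(A) = 2.2950 bits
H(B) = 2.3183 bits

The distribution closer to uniform has higher entropy.
Answer: B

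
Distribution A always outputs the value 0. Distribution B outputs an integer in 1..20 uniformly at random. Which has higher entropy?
B

A is deterministic, so H(A) = 0. B is uniform over 20 outcomes, so H(B) = log₂(20) = 4.322 bits. Any distribution with genuine randomness has higher entropy than a deterministic one.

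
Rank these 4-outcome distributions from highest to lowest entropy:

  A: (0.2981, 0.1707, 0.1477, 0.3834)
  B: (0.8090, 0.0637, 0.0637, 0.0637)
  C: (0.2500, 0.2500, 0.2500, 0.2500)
C > A > B

Key insight: Entropy is maximized by uniform distributions and minimized by concentrated distributions.

- Uniform distributions have maximum entropy log₂(4) = 2.0000 bits
- The more "peaked" or concentrated a distribution, the lower its entropy

Entropies:
  H(A) = 1.8938 bits
  H(B) = 1.0063 bits
  H(C) = 2.0000 bits

Ranking: C > A > B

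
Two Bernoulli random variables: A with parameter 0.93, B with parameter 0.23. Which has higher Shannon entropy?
B

For binary distributions, entropy is maximized at p=0.5 and decreases as p moves toward 0 or 1.

H(A) = H(0.93) = 0.3659 bits
H(B) = H(0.23) = 0.7780 bits

Distribution B (p=0.23) is closer to uniform (p=0.5), so it has higher entropy.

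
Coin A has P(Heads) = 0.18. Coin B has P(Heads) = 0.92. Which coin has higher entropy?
A

For binary distributions, entropy is maximized at p=0.5 and decreases as p moves toward 0 or 1.

H(A) = H(0.18) = 0.6801 bits
H(B) = H(0.92) = 0.4022 bits

Distribution A (p=0.18) is closer to uniform (p=0.5), so it has higher entropy.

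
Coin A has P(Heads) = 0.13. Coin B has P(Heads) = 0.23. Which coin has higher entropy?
B

For binary distributions, entropy is maximized at p=0.5 and decreases as p moves toward 0 or 1.

H(A) = H(0.13) = 0.5574 bits
H(B) = H(0.23) = 0.7780 bits

Distribution B (p=0.23) is closer to uniform (p=0.5), so it has higher entropy.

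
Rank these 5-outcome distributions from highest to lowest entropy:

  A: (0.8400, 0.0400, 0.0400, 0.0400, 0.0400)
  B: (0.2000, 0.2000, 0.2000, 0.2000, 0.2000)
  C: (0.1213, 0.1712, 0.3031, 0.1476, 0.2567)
B > C > A

Key insight: Entropy is maximized by uniform distributions and minimized by concentrated distributions.

- Uniform distributions have maximum entropy log₂(5) = 2.3219 bits
- The more "peaked" or concentrated a distribution, the lower its entropy

Entropies:
  H(A) = 0.9543 bits
  H(B) = 2.3219 bits
  H(C) = 2.2382 bits

Ranking: B > C > A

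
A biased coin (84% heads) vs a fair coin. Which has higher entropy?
Fair coin

The fair coin is uniform (p=0.5), maximizing binary entropy at 1 bit. The biased coin has H(0.84) ≈ 0.634 bits — its outcome is more predictable, so its entropy is lower.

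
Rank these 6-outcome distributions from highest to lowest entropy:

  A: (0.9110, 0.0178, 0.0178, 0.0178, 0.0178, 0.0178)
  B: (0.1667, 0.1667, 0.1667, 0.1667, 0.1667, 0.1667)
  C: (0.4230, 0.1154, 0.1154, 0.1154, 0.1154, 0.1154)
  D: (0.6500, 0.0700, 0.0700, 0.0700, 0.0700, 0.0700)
B > C > D > A

Key insight: Entropy is maximized by uniform distributions and minimized by concentrated distributions.

Entropies:
  H(A) = 0.6398 bits
  H(B) = 2.5850 bits
  H(C) = 2.3226 bits
  H(D) = 1.7467 bits

Ranking: B > C > D > A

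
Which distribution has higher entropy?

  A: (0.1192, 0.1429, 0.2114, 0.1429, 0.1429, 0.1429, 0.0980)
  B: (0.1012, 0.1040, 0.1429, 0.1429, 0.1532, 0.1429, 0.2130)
A

Both distributions are close to uniform, making this a harder comparison.

H(A) = 2.7722 bits
H(B) = 2.7671 bits

The distribution closer to uniform has higher entropy.
Answer: A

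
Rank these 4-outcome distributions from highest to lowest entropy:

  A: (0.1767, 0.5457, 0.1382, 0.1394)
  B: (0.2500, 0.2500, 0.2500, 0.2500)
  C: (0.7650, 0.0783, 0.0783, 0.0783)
B > A > C

Key insight: Entropy is maximized by uniform distributions and minimized by concentrated distributions.

- Uniform distributions have maximum entropy log₂(4) = 2.0000 bits
- The more "peaked" or concentrated a distribution, the lower its entropy

Entropies:
  H(A) = 1.7095 bits
  H(B) = 2.0000 bits
  H(C) = 1.1591 bits

Ranking: B > A > C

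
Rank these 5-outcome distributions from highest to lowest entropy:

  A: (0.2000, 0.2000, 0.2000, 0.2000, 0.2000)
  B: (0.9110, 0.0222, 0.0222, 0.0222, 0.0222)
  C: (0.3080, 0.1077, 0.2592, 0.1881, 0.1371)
A > C > B

Key insight: Entropy is maximized by uniform distributions and minimized by concentrated distributions.

- Uniform distributions have maximum entropy log₂(5) = 2.3219 bits
- The more "peaked" or concentrated a distribution, the lower its entropy

Entropies:
  H(A) = 2.3219 bits
  H(B) = 0.6111 bits
  H(C) = 2.2208 bits

Ranking: A > C > B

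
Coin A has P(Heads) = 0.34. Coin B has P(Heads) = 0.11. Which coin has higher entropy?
A

For binary distributions, entropy is maximized at p=0.5 and decreases as p moves toward 0 or 1.

H(A) = H(0.34) = 0.9248 bits
H(B) = H(0.11) = 0.4999 bits

Distribution A (p=0.34) is closer to uniform (p=0.5), so it has higher entropy.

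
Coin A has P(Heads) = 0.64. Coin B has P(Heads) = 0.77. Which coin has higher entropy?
A

For binary distributions, entropy is maximized at p=0.5 and decreases as p moves toward 0 or 1.

H(A) = H(0.64) = 0.9427 bits
H(B) = H(0.77) = 0.7780 bits

Distribution A (p=0.64) is closer to uniform (p=0.5), so it has higher entropy.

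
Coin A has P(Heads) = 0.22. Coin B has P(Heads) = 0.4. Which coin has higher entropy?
B

For binary distributions, entropy is maximized at p=0.5 and decreases as p moves toward 0 or 1.

H(A) = H(0.22) = 0.7602 bits
H(B) = H(0.4) = 0.9710 bits

Distribution B (p=0.4) is closer to uniform (p=0.5), so it has higher entropy.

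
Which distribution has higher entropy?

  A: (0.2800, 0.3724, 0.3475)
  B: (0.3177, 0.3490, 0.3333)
B

Both distributions are close to uniform, making this a harder comparison.

H(A) = 1.5748 bits
H(B) = 1.5839 bits

The distribution closer to uniform has higher entropy.
Answer: B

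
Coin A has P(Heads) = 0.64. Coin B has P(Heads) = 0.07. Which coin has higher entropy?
A

For binary distributions, entropy is maximized at p=0.5 and decreases as p moves toward 0 or 1.

H(A) = H(0.64) = 0.9427 bits
H(B) = H(0.07) = 0.3659 bits

Distribution A (p=0.64) is closer to uniform (p=0.5), so it has higher entropy.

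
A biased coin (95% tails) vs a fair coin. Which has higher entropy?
Fair coin

The fair coin is uniform (p=0.5), maximizing binary entropy at 1 bit. The biased coin has H(0.95) ≈ 0.286 bits — its outcome is more predictable, so its entropy is lower.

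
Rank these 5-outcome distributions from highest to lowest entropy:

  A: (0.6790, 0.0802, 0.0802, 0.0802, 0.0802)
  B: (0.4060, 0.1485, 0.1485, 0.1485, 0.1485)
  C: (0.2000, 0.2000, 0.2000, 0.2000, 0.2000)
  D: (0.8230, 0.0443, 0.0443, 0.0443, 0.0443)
C > B > A > D

Key insight: Entropy is maximized by uniform distributions and minimized by concentrated distributions.

Entropies:
  H(A) = 1.5475 bits
  H(B) = 2.1624 bits
  H(C) = 2.3219 bits
  H(D) = 1.0275 bits

Ranking: C > B > A > D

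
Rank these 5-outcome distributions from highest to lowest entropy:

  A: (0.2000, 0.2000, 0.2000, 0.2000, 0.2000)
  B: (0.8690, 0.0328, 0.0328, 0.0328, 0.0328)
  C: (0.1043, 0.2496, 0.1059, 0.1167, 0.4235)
A > C > B

Key insight: Entropy is maximized by uniform distributions and minimized by concentrated distributions.

- Uniform distributions have maximum entropy log₂(5) = 2.3219 bits
- The more "peaked" or concentrated a distribution, the lower its entropy

Entropies:
  H(A) = 2.3219 bits
  H(B) = 0.8222 bits
  H(C) = 2.0696 bits

Ranking: A > C > B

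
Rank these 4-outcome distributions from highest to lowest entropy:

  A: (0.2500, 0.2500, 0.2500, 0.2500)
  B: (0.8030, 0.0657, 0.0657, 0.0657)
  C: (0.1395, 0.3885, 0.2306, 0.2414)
A > C > B

Key insight: Entropy is maximized by uniform distributions and minimized by concentrated distributions.

- Uniform distributions have maximum entropy log₂(4) = 2.0000 bits
- The more "peaked" or concentrated a distribution, the lower its entropy

Entropies:
  H(A) = 2.0000 bits
  H(B) = 1.0281 bits
  H(C) = 1.9094 bits

Ranking: A > C > B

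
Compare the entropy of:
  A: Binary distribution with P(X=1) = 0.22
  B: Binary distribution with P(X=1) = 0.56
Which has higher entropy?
B

For binary distributions, entropy is maximized at p=0.5 and decreases as p moves toward 0 or 1.

H(A) = H(0.22) = 0.7602 bits
H(B) = H(0.56) = 0.9896 bits

Distribution B (p=0.56) is closer to uniform (p=0.5), so it has higher entropy.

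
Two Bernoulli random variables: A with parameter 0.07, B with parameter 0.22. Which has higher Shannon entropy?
B

For binary distributions, entropy is maximized at p=0.5 and decreases as p moves toward 0 or 1.

H(A) = H(0.07) = 0.3659 bits
H(B) = H(0.22) = 0.7602 bits

Distribution B (p=0.22) is closer to uniform (p=0.5), so it has higher entropy.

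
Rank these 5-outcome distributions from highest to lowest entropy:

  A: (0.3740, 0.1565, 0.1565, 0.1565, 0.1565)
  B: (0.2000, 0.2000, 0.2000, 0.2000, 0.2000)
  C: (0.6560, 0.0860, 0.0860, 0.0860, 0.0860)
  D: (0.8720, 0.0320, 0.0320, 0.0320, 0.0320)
B > A > C > D

Key insight: Entropy is maximized by uniform distributions and minimized by concentrated distributions.

Entropies:
  H(A) = 2.2057 bits
  H(B) = 2.3219 bits
  H(C) = 1.6166 bits
  H(D) = 0.8079 bits

Ranking: B > A > C > D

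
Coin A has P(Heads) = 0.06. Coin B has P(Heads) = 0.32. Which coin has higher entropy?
B

For binary distributions, entropy is maximized at p=0.5 and decreases as p moves toward 0 or 1.

H(A) = H(0.06) = 0.3274 bits
H(B) = H(0.32) = 0.9044 bits

Distribution B (p=0.32) is closer to uniform (p=0.5), so it has higher entropy.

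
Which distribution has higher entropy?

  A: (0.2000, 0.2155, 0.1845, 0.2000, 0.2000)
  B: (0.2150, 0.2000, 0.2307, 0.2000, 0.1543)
A

Both distributions are close to uniform, making this a harder comparison.

H(A) = 2.3202 bits
H(B) = 2.3097 bits

The distribution closer to uniform has higher entropy.
Answer: A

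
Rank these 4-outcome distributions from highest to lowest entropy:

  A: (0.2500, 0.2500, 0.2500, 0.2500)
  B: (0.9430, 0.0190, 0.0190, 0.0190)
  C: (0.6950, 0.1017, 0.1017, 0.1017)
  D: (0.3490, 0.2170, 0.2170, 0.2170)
A > D > C > B

Key insight: Entropy is maximized by uniform distributions and minimized by concentrated distributions.

Entropies:
  H(A) = 2.0000 bits
  H(B) = 0.4058 bits
  H(C) = 1.3707 bits
  H(D) = 1.9650 bits

Ranking: A > D > C > B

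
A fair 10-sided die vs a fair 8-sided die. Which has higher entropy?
10-sided die

Both are uniform distributions; for uniform over n outcomes, H = log₂(n). H(10-sided) = log₂(10) = 3.322 bits and H(8-sided) = log₂(8) = 3.000 bits. More outcomes in a uniform distribution means higher entropy.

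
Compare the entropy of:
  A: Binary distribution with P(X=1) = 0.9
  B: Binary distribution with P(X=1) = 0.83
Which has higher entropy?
B

For binary distributions, entropy is maximized at p=0.5 and decreases as p moves toward 0 or 1.

H(A) = H(0.9) = 0.4690 bits
H(B) = H(0.83) = 0.6577 bits

Distribution B (p=0.83) is closer to uniform (p=0.5), so it has higher entropy.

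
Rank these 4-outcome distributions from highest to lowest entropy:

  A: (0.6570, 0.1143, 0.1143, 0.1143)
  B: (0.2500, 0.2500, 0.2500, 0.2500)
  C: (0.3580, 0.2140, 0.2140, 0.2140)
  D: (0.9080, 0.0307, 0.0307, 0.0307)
B > C > A > D

Key insight: Entropy is maximized by uniform distributions and minimized by concentrated distributions.

Entropies:
  H(A) = 1.4713 bits
  H(B) = 2.0000 bits
  H(C) = 1.9586 bits
  H(D) = 0.5889 bits

Ranking: B > C > A > D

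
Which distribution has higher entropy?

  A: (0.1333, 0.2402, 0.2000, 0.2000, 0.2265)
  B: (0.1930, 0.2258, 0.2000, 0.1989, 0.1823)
B

Both distributions are close to uniform, making this a harder comparison.

H(A) = 2.2958 bits
H(B) = 2.3183 bits

The distribution closer to uniform has higher entropy.
Answer: B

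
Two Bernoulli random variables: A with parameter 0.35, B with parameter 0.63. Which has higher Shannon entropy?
B

For binary distributions, entropy is maximized at p=0.5 and decreases as p moves toward 0 or 1.

H(A) = H(0.35) = 0.9341 bits
H(B) = H(0.63) = 0.9507 bits

Distribution B (p=0.63) is closer to uniform (p=0.5), so it has higher entropy.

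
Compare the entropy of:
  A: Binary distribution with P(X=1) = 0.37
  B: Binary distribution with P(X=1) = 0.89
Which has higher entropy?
A

For binary distributions, entropy is maximized at p=0.5 and decreases as p moves toward 0 or 1.

H(A) = H(0.37) = 0.9507 bits
H(B) = H(0.89) = 0.4999 bits

Distribution A (p=0.37) is closer to uniform (p=0.5), so it has higher entropy.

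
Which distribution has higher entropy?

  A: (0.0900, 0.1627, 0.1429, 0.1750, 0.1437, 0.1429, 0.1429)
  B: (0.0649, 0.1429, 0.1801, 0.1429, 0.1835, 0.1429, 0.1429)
A

Both distributions are close to uniform, making this a harder comparison.

H(A) = 2.7843 bits
H(B) = 2.7547 bits

The distribution closer to uniform has higher entropy.
Answer: A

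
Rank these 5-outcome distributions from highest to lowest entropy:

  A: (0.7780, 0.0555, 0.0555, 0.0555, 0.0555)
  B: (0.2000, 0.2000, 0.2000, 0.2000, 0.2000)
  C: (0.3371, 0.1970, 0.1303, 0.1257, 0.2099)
B > C > A

Key insight: Entropy is maximized by uniform distributions and minimized by concentrated distributions.

- Uniform distributions have maximum entropy log₂(5) = 2.3219 bits
- The more "peaked" or concentrated a distribution, the lower its entropy

Entropies:
  H(A) = 1.2078 bits
  H(B) = 2.3219 bits
  H(C) = 2.2224 bits

Ranking: B > C > A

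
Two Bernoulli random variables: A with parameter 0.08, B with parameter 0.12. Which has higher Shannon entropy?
B

For binary distributions, entropy is maximized at p=0.5 and decreases as p moves toward 0 or 1.

H(A) = H(0.08) = 0.4022 bits
H(B) = H(0.12) = 0.5294 bits

Distribution B (p=0.12) is closer to uniform (p=0.5), so it has higher entropy.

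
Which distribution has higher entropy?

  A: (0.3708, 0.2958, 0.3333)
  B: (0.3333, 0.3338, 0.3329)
B

Both distributions are close to uniform, making this a harder comparison.

H(A) = 1.5789 bits
H(B) = 1.5850 bits

The distribution closer to uniform has higher entropy.
Answer: B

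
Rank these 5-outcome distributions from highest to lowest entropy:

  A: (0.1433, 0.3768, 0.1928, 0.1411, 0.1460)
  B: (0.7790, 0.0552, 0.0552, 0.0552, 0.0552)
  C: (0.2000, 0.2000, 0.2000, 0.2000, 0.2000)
C > A > B

Key insight: Entropy is maximized by uniform distributions and minimized by concentrated distributions.

- Uniform distributions have maximum entropy log₂(5) = 2.3219 bits
- The more "peaked" or concentrated a distribution, the lower its entropy

Entropies:
  H(A) = 2.1940 bits
  H(B) = 1.2040 bits
  H(C) = 2.3219 bits

Ranking: C > A > B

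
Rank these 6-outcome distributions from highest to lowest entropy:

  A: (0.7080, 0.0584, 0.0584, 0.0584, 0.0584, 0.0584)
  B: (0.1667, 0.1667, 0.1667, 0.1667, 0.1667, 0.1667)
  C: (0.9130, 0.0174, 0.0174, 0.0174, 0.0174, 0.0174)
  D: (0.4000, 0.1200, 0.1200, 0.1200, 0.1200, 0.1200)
B > D > A > C

Key insight: Entropy is maximized by uniform distributions and minimized by concentrated distributions.

Entropies:
  H(A) = 1.5493 bits
  H(B) = 2.5850 bits
  H(C) = 0.6284 bits
  H(D) = 2.3641 bits

Ranking: B > D > A > C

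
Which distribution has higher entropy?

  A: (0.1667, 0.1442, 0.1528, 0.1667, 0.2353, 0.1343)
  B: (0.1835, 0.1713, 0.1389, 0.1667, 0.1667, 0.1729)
B

Both distributions are close to uniform, making this a harder comparison.

H(A) = 2.5589 bits
H(B) = 2.5800 bits

The distribution closer to uniform has higher entropy.
Answer: B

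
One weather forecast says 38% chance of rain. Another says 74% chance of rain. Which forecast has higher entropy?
38% forecast

Treat each forecast as a Bernoulli distribution. Binary entropy is maximized at p=0.5 and falls off symmetrically toward 0 or 1. The 38% forecast is closer to 50%, so it is more uncertain. H(38%) ≈ 0.958 bits, H(74%) ≈ 0.827 bits.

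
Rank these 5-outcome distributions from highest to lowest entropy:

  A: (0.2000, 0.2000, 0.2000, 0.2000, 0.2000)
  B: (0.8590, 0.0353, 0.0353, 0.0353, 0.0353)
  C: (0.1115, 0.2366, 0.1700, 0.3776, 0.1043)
A > C > B

Key insight: Entropy is maximized by uniform distributions and minimized by concentrated distributions.

- Uniform distributions have maximum entropy log₂(5) = 2.3219 bits
- The more "peaked" or concentrated a distribution, the lower its entropy

Entropies:
  H(A) = 2.3219 bits
  H(B) = 0.8689 bits
  H(C) = 2.1502 bits

Ranking: A > C > B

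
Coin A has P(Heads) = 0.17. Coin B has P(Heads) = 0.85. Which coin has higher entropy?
A

For binary distributions, entropy is maximized at p=0.5 and decreases as p moves toward 0 or 1.

H(A) = H(0.17) = 0.6577 bits
H(B) = H(0.85) = 0.6098 bits

Distribution A (p=0.17) is closer to uniform (p=0.5), so it has higher entropy.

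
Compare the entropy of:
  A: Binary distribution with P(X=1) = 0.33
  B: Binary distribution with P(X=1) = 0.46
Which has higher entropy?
B

For binary distributions, entropy is maximized at p=0.5 and decreases as p moves toward 0 or 1.

H(A) = H(0.33) = 0.9149 bits
H(B) = H(0.46) = 0.9954 bits

Distribution B (p=0.46) is closer to uniform (p=0.5), so it has higher entropy.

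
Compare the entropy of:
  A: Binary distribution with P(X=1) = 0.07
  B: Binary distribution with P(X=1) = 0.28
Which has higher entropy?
B

For binary distributions, entropy is maximized at p=0.5 and decreases as p moves toward 0 or 1.

H(A) = H(0.07) = 0.3659 bits
H(B) = H(0.28) = 0.8555 bits

Distribution B (p=0.28) is closer to uniform (p=0.5), so it has higher entropy.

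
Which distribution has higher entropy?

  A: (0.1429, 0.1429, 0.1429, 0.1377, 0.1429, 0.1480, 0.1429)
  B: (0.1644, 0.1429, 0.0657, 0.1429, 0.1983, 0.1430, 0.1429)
A

Both distributions are close to uniform, making this a harder comparison.

H(A) = 2.8071 bits
H(B) = 2.7536 bits

The distribution closer to uniform has higher entropy.
Answer: A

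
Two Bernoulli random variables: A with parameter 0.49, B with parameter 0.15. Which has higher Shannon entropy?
A

For binary distributions, entropy is maximized at p=0.5 and decreases as p moves toward 0 or 1.

H(A) = H(0.49) = 0.9997 bits
H(B) = H(0.15) = 0.6098 bits

Distribution A (p=0.49) is closer to uniform (p=0.5), so it has higher entropy.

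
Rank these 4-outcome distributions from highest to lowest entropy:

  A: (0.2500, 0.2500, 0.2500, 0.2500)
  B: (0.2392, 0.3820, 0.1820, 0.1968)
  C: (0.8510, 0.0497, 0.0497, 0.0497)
A > B > C

Key insight: Entropy is maximized by uniform distributions and minimized by concentrated distributions.

- Uniform distributions have maximum entropy log₂(4) = 2.0000 bits
- The more "peaked" or concentrated a distribution, the lower its entropy

Entropies:
  H(A) = 2.0000 bits
  H(B) = 1.9329 bits
  H(C) = 0.8435 bits

Ranking: A > B > C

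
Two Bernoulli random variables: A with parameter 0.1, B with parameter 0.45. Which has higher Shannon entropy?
B

For binary distributions, entropy is maximized at p=0.5 and decreases as p moves toward 0 or 1.

H(A) = H(0.1) = 0.4690 bits
H(B) = H(0.45) = 0.9928 bits

Distribution B (p=0.45) is closer to uniform (p=0.5), so it has higher entropy.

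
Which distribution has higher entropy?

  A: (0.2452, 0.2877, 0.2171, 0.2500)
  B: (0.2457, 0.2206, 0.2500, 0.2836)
B

Both distributions are close to uniform, making this a harder comparison.

H(A) = 1.9928 bits
H(B) = 1.9942 bits

The distribution closer to uniform has higher entropy.
Answer: B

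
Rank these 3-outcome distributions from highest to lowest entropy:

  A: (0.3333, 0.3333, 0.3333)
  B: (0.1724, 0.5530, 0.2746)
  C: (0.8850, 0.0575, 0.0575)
A > B > C

Key insight: Entropy is maximized by uniform distributions and minimized by concentrated distributions.

- Uniform distributions have maximum entropy log₂(3) = 1.5850 bits
- The more "peaked" or concentrated a distribution, the lower its entropy

Entropies:
  H(A) = 1.5850 bits
  H(B) = 1.4218 bits
  H(C) = 0.6298 bits

Ranking: A > B > C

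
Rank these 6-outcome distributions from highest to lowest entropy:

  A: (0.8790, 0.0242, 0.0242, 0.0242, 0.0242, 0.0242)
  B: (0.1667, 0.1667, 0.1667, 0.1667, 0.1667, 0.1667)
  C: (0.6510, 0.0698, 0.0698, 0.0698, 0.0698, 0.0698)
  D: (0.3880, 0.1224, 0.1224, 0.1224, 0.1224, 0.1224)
B > D > C > A

Key insight: Entropy is maximized by uniform distributions and minimized by concentrated distributions.

Entropies:
  H(A) = 0.8132 bits
  H(B) = 2.5850 bits
  H(C) = 1.7435 bits
  H(D) = 2.3845 bits

Ranking: B > D > C > A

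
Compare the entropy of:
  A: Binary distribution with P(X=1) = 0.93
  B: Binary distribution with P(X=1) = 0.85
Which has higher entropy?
B

For binary distributions, entropy is maximized at p=0.5 and decreases as p moves toward 0 or 1.

H(A) = H(0.93) = 0.3659 bits
H(B) = H(0.85) = 0.6098 bits

Distribution B (p=0.85) is closer to uniform (p=0.5), so it has higher entropy.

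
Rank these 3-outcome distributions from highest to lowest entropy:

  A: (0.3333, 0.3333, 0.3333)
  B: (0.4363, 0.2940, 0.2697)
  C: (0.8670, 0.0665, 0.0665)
A > B > C

Key insight: Entropy is maximized by uniform distributions and minimized by concentrated distributions.

- Uniform distributions have maximum entropy log₂(3) = 1.5850 bits
- The more "peaked" or concentrated a distribution, the lower its entropy

Entropies:
  H(A) = 1.5850 bits
  H(B) = 1.5512 bits
  H(C) = 0.6986 bits

Ranking: A > B > C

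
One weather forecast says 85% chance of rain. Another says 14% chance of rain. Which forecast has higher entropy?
85% forecast

Treat each forecast as a Bernoulli distribution. Binary entropy is maximized at p=0.5 and falls off symmetrically toward 0 or 1. The 85% forecast is closer to 50%, so it is more uncertain. H(85%) ≈ 0.610 bits, H(14%) ≈ 0.584 bits.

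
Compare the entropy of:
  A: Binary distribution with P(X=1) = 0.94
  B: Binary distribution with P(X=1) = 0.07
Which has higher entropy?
B

For binary distributions, entropy is maximized at p=0.5 and decreases as p moves toward 0 or 1.

H(A) = H(0.94) = 0.3274 bits
H(B) = H(0.07) = 0.3659 bits

Distribution B (p=0.07) is closer to uniform (p=0.5), so it has higher entropy.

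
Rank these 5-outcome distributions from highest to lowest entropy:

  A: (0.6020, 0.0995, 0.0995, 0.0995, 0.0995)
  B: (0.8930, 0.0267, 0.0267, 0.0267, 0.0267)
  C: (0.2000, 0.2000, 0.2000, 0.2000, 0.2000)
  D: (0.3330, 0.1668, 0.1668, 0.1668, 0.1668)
C > D > A > B

Key insight: Entropy is maximized by uniform distributions and minimized by concentrated distributions.

Entropies:
  H(A) = 1.7658 bits
  H(B) = 0.7048 bits
  H(C) = 2.3219 bits
  H(D) = 2.2520 bits

Ranking: C > D > A > B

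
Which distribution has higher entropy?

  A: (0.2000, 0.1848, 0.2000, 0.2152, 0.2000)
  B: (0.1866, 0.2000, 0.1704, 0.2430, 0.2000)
A

Both distributions are close to uniform, making this a harder comparison.

H(A) = 2.3203 bits
H(B) = 2.3117 bits

The distribution closer to uniform has higher entropy.
Answer: A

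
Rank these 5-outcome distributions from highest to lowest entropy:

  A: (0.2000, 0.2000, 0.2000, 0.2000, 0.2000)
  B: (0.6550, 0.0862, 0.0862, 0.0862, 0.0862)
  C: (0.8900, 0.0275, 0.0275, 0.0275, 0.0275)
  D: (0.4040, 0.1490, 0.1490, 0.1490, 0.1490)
A > D > B > C

Key insight: Entropy is maximized by uniform distributions and minimized by concentrated distributions.

Entropies:
  H(A) = 2.3219 bits
  H(B) = 1.6195 bits
  H(C) = 0.7199 bits
  H(D) = 2.1652 bits

Ranking: A > D > B > C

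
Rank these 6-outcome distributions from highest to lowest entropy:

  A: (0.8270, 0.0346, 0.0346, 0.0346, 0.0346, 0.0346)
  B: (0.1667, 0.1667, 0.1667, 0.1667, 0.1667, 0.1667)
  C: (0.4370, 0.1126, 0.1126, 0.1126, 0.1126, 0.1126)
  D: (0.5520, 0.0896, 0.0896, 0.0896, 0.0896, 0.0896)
B > C > D > A

Key insight: Entropy is maximized by uniform distributions and minimized by concentrated distributions.

Entropies:
  H(A) = 1.0662 bits
  H(B) = 2.5850 bits
  H(C) = 2.2958 bits
  H(D) = 2.0324 bits

Ranking: B > C > D > A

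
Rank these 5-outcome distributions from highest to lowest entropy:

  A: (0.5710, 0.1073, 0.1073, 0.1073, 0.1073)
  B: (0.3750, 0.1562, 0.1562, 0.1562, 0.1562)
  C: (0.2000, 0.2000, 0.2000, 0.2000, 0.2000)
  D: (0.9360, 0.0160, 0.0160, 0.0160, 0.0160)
C > B > A > D

Key insight: Entropy is maximized by uniform distributions and minimized by concentrated distributions.

Entropies:
  H(A) = 1.8434 bits
  H(B) = 2.2044 bits
  H(C) = 2.3219 bits
  H(D) = 0.4711 bits

Ranking: C > B > A > D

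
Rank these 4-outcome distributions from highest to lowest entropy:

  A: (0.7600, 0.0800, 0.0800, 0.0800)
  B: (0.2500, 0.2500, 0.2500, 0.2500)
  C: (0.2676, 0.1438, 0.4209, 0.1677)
B > C > A

Key insight: Entropy is maximized by uniform distributions and minimized by concentrated distributions.

- Uniform distributions have maximum entropy log₂(4) = 2.0000 bits
- The more "peaked" or concentrated a distribution, the lower its entropy

Entropies:
  H(A) = 1.1754 bits
  H(B) = 2.0000 bits
  H(C) = 1.8687 bits

Ranking: B > C > A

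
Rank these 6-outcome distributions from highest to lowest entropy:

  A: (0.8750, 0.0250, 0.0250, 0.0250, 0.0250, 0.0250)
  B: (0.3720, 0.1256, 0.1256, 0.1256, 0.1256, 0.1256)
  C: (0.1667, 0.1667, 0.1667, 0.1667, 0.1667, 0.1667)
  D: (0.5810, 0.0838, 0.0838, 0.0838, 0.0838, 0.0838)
C > B > D > A

Key insight: Entropy is maximized by uniform distributions and minimized by concentrated distributions.

Entropies:
  H(A) = 0.8338 bits
  H(B) = 2.4104 bits
  H(C) = 2.5850 bits
  H(D) = 1.9539 bits

Ranking: C > B > D > A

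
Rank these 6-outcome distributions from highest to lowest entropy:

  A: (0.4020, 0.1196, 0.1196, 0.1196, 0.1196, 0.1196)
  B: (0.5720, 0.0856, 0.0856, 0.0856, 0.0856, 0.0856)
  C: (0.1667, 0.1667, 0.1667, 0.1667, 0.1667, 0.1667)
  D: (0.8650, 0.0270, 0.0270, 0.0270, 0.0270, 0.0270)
C > A > B > D

Key insight: Entropy is maximized by uniform distributions and minimized by concentrated distributions.

Entropies:
  H(A) = 2.3606 bits
  H(B) = 1.9788 bits
  H(C) = 2.5850 bits
  H(D) = 0.8845 bits

Ranking: C > A > B > D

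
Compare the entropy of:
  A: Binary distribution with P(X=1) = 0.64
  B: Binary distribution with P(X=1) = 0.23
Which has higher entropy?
A

For binary distributions, entropy is maximized at p=0.5 and decreases as p moves toward 0 or 1.

H(A) = H(0.64) = 0.9427 bits
H(B) = H(0.23) = 0.7780 bits

Distribution A (p=0.64) is closer to uniform (p=0.5), so it has higher entropy.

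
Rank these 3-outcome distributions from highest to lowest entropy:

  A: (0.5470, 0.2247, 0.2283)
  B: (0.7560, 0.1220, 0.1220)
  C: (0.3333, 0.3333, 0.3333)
C > A > B

Key insight: Entropy is maximized by uniform distributions and minimized by concentrated distributions.

- Uniform distributions have maximum entropy log₂(3) = 1.5850 bits
- The more "peaked" or concentrated a distribution, the lower its entropy

Entropies:
  H(A) = 1.4466 bits
  H(B) = 1.0456 bits
  H(C) = 1.5850 bits

Ranking: C > A > B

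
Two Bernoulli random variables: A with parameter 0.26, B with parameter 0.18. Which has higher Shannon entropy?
A

For binary distributions, entropy is maximized at p=0.5 and decreases as p moves toward 0 or 1.

H(A) = H(0.26) = 0.8267 bits
H(B) = H(0.18) = 0.6801 bits

Distribution A (p=0.26) is closer to uniform (p=0.5), so it has higher entropy.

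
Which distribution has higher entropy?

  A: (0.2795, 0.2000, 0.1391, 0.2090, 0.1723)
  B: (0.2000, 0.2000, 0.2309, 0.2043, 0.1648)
B

Both distributions are close to uniform, making this a harder comparison.

H(A) = 2.2835 bits
H(B) = 2.3138 bits

The distribution closer to uniform has higher entropy.
Answer: B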